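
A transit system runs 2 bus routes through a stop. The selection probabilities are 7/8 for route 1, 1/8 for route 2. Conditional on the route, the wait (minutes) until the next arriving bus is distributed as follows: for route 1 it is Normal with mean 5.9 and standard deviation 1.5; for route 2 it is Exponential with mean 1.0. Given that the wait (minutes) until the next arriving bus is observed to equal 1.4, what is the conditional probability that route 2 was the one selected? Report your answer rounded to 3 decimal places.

0.923

Likelihoods f(1.4 | ·): 1: 0.00295457; 2: 0.246597.
Posterior ∝ prior × likelihood. Numerator for 2: 0.125·0.246597 = 0.0308246.
Normalizing constant: 0.875·0.00295457 + 0.125·0.246597 = 0.0334099.
P(2 | observation) = 0.0308246 / 0.0334099 = 0.92262.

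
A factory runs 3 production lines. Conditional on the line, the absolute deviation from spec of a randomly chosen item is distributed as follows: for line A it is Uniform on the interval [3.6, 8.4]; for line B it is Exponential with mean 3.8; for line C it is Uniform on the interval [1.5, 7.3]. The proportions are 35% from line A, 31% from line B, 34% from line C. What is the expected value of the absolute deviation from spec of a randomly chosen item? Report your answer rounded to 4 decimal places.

4.7740

Component means — A: 6; B: 3.8; C: 4.4.
E[X] = 0.35·6 + 0.31·3.8 + 0.34·4.4 = 4.774.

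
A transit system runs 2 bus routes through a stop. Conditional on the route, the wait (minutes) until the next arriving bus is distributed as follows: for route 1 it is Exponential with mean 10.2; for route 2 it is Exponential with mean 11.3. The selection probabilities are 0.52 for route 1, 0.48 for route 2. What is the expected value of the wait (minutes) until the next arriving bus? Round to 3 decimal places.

10.728

Component means — 1: 10.2; 2: 11.3.
E[X] = 0.52·10.2 + 0.48·11.3 = 10.728.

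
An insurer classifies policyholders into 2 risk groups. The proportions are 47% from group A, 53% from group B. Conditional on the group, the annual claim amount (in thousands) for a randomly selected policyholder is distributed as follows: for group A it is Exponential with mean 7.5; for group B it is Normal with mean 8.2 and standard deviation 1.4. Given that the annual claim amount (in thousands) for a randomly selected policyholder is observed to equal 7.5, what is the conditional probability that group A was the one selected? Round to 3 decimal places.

Likelihoods f(7.5 | ·): A: 0.0490506; B: 0.251475.
Posterior ∝ prior × likelihood. Numerator for A: 0.47·0.0490506 = 0.0230538.
Normalizing constant: 0.47·0.0490506 + 0.53·0.251475 = 0.156336.
P(A | observation) = 0.0230538 / 0.156336 = 0.147463.

0.147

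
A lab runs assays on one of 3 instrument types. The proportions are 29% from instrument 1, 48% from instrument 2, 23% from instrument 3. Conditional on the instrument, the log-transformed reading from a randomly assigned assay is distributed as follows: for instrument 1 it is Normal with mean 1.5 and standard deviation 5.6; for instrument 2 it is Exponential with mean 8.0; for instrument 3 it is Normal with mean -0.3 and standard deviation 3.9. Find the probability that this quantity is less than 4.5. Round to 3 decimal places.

Conditional on each instrument, P(X < 4.5): 1: 0.703922; 2: 0.430217; 3: 0.890795.
By total probability, P(X < 4.5) = 0.29·0.703922 + 0.48·0.430217 + 0.23·0.890795 = 0.615525.

0.616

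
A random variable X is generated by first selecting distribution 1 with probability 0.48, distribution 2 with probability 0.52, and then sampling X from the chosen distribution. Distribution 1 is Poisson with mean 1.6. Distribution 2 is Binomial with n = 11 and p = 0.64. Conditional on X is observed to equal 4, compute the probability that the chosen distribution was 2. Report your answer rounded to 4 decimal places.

0.4602

Likelihoods P(X=4 | ·): 1: 0.0551312; 2: 0.0433862.
Posterior ∝ prior × likelihood. Numerator for 2: 0.52·0.0433862 = 0.0225608.
Normalizing constant: 0.48·0.0551312 + 0.52·0.0433862 = 0.0490238.
P(2 | observation) = 0.0225608 / 0.0490238 = 0.460201.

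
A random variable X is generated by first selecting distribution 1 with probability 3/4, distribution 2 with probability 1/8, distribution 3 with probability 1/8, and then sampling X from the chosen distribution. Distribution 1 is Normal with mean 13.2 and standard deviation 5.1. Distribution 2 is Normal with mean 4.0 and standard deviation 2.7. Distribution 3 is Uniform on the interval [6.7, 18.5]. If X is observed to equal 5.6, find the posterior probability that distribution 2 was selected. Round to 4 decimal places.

0.4450

Likelihoods f(5.6 | ·): 1: 0.0257706; 2: 0.123963; 3: 0.
Posterior ∝ prior × likelihood. Numerator for 2: 0.125·0.123963 = 0.0154954.
Normalizing constant: 0.75·0.0257706 + 0.125·0.123963 + 0.125·0 = 0.0348233.
P(2 | observation) = 0.0154954 / 0.0348233 = 0.444971.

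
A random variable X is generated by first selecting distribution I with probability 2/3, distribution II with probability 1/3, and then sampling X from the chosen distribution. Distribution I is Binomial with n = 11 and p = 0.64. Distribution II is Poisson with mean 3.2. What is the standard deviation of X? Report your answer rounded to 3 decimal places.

Per component, I: μ=7.04, E[X²]=52.096; II: μ=3.2, E[X²]=13.44.
E[X] = 0.666667·7.04 + 0.333333·3.2 = 5.76.
E[X²] = 0.666667·52.096 + 0.333333·13.44 = 39.2107.
Var(X) = E[X²] − (E[X])² = 39.2107 − 33.1776 = 6.03307.
SD(X) = √6.03307 = 2.45623.

2.456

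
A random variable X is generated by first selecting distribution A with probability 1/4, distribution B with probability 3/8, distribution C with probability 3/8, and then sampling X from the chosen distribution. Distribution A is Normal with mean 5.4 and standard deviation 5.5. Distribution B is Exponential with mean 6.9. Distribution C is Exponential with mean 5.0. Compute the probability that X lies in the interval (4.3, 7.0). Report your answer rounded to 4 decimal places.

0.1798

Conditional on each component, P(4.3 < X < 7.0): A: 0.193699; B: 0.173646; C: 0.176565.
By total probability, P(4.3 < X < 7.0) = 0.25·0.193699 + 0.375·0.173646 + 0.375·0.176565 = 0.179754.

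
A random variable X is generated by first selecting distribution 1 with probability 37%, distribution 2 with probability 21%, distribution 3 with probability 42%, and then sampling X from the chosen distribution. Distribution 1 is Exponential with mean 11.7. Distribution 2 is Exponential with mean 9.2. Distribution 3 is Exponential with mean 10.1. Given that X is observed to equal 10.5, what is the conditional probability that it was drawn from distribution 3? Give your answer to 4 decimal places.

0.4215

Likelihoods f(10.5 | ·): 1: 0.0348388; 2: 0.0347176; 3: 0.0350094.
Posterior ∝ prior × likelihood. Numerator for 3: 0.42·0.0350094 = 0.0147039.
Normalizing constant: 0.37·0.0348388 + 0.21·0.0347176 + 0.42·0.0350094 = 0.034885.
P(3 | observation) = 0.0147039 / 0.034885 = 0.421498.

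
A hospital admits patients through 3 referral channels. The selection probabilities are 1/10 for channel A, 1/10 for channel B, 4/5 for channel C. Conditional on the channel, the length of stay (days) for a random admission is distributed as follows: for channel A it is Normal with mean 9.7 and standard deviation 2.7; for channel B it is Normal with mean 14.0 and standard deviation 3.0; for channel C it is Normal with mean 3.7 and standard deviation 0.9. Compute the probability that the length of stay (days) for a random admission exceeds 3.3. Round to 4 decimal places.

0.7364

Conditional on each channel, P(X > 3.3): A: 0.991115; B: 0.999819; C: 0.671639.
By total probability, P(X > 3.3) = 0.1·0.991115 + 0.1·0.999819 + 0.8·0.671639 = 0.736405.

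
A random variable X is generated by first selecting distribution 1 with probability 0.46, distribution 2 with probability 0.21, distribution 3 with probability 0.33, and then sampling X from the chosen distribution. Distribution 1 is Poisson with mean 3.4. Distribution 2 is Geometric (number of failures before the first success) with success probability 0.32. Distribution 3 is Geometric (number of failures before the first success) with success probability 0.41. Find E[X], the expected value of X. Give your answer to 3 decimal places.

2.485

Component means — 1: 3.4; 2: 2.125; 3: 1.43902.
E[X] = 0.46·3.4 + 0.21·2.125 + 0.33·1.43902 = 2.48513.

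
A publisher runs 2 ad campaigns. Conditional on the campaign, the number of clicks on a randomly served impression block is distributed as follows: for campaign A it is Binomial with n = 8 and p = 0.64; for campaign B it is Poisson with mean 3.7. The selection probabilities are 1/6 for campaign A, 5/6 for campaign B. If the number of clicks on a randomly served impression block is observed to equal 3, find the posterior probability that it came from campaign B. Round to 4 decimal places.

0.9216

Likelihoods P(X=3 | ·): A: 0.0887647; B: 0.20872.
Posterior ∝ prior × likelihood. Numerator for B: 0.833333·0.20872 = 0.173933.
Normalizing constant: 0.166667·0.0887647 + 0.833333·0.20872 = 0.188728.
P(B | observation) = 0.173933 / 0.188728 = 0.921611.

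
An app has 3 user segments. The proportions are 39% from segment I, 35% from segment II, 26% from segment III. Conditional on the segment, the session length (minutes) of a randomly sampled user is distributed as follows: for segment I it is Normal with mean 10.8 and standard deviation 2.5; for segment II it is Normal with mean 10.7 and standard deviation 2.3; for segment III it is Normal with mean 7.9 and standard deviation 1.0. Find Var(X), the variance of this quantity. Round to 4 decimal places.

6.1166

Per component, I: μ=10.8, E[X²]=122.89; II: μ=10.7, E[X²]=119.78; III: μ=7.9, E[X²]=63.41.
E[X] = 0.39·10.8 + 0.35·10.7 + 0.26·7.9 = 10.011.
E[X²] = 0.39·122.89 + 0.35·119.78 + 0.26·63.41 = 106.337.
Var(X) = E[X²] − (E[X])² = 106.337 − 100.22 = 6.11658.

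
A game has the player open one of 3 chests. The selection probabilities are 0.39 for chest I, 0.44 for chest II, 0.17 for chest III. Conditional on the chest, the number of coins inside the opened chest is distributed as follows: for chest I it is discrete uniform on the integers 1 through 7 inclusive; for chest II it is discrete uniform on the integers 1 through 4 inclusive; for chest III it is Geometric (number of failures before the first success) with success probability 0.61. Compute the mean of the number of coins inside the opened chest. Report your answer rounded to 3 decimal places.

Component means — I: 4; II: 2.5; III: 0.639344.
E[X] = 0.39·4 + 0.44·2.5 + 0.17·0.639344 = 2.76869.

2.769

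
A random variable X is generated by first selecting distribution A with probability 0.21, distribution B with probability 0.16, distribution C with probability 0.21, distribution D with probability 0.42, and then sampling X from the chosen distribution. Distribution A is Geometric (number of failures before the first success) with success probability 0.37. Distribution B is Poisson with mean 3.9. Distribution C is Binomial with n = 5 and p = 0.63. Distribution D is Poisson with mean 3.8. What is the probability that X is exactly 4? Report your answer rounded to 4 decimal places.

Conditional on each component, P(X = 4): A: 0.058286; B: 0.195119; C: 0.29143; D: 0.194359.
By total probability, P(X = 4) = 0.21·0.058286 + 0.16·0.195119 + 0.21·0.29143 + 0.42·0.194359 = 0.18629.

0.1863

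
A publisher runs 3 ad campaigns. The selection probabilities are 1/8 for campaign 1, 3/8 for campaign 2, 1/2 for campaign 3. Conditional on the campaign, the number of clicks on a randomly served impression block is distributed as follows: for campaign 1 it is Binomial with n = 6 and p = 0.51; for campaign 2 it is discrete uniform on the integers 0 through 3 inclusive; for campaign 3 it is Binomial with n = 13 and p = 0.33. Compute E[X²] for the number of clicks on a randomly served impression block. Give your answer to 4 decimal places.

13.3096

For each component E[X²] = Var + (mean)², giving 1: 10.863; 2: 3.5; 3: 21.2784.
Overall E[X²] = 0.125·10.863 + 0.375·3.5 + 0.5·21.2784 = 13.3096.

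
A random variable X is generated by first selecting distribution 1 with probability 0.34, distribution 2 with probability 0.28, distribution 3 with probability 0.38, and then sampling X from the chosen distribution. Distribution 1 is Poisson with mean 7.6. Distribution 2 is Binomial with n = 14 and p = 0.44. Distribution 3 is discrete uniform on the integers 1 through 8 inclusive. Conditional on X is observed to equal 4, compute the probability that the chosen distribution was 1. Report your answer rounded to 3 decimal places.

0.230

Likelihoods P(X=4 | ·): 1: 0.0695673; 2: 0.113795; 3: 0.125.
Posterior ∝ prior × likelihood. Numerator for 1: 0.34·0.0695673 = 0.0236529.
Normalizing constant: 0.34·0.0695673 + 0.28·0.113795 + 0.38·0.125 = 0.103016.
P(1 | observation) = 0.0236529 / 0.103016 = 0.229605.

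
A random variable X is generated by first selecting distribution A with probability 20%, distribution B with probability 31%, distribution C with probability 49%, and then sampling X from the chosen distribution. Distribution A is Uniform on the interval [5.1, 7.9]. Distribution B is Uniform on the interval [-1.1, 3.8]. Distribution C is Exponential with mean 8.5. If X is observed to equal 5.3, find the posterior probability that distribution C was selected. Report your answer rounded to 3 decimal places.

0.302

Likelihoods f(5.3 | ·): A: 0.357143; B: 0; C: 0.0630646.
Posterior ∝ prior × likelihood. Numerator for C: 0.49·0.0630646 = 0.0309017.
Normalizing constant: 0.2·0.357143 + 0.31·0 + 0.49·0.0630646 = 0.10233.
P(C | observation) = 0.0309017 / 0.10233 = 0.30198.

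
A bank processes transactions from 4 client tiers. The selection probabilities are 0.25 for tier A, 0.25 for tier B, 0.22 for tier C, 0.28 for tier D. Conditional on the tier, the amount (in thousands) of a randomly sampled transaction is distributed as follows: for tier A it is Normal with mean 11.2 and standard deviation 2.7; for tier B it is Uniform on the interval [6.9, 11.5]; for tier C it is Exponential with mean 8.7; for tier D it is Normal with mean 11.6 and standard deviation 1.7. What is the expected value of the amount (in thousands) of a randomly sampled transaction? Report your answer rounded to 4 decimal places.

10.2620

Component means — A: 11.2; B: 9.2; C: 8.7; D: 11.6.
E[X] = 0.25·11.2 + 0.25·9.2 + 0.22·8.7 + 0.28·11.6 = 10.262.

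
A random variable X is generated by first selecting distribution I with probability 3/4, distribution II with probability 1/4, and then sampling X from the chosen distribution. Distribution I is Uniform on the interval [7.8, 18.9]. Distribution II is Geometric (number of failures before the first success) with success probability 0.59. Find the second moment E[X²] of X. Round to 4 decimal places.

141.7827

For each component E[X²] = Var + (mean)², giving I: 188.49; II: 1.66073.
Overall E[X²] = 0.75·188.49 + 0.25·1.66073 = 141.783.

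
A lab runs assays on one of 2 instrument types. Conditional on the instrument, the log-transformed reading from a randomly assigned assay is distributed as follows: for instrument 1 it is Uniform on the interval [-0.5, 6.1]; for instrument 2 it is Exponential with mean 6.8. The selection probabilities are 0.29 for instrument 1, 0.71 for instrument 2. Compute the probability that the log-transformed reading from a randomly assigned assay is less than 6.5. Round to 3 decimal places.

0.727

Conditional on each instrument, P(X < 6.5): 1: 1; 2: 0.615527.
By total probability, P(X < 6.5) = 0.29·1 + 0.71·0.615527 = 0.727024.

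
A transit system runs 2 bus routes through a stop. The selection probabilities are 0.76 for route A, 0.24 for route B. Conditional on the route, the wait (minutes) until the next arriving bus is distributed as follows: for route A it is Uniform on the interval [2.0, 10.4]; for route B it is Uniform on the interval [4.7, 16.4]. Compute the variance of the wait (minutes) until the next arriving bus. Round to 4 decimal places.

Per component, A: μ=6.2, E[X²]=44.32; B: μ=10.55, E[X²]=122.71.
E[X] = 0.76·6.2 + 0.24·10.55 = 7.244.
E[X²] = 0.76·44.32 + 0.24·122.71 = 63.1336.
Var(X) = E[X²] − (E[X])² = 63.1336 − 52.4755 = 10.6581.

10.6581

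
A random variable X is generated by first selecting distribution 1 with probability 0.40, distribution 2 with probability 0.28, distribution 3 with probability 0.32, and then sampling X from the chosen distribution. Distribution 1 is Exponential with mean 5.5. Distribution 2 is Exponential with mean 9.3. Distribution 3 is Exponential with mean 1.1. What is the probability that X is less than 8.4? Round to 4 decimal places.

Conditional on each component, P(X < 8.4): 1: 0.782873; 2: 0.59474; 3: 0.999517.
By total probability, P(X < 8.4) = 0.4·0.782873 + 0.28·0.59474 + 0.32·0.999517 = 0.799522.

0.7995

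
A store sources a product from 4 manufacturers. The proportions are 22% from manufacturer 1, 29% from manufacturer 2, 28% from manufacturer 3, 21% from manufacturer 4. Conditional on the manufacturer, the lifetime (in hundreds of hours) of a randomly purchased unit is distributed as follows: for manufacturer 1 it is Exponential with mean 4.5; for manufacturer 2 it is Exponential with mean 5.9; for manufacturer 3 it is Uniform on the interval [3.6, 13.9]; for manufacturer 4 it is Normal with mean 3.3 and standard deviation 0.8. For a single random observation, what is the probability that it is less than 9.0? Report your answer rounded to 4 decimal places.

0.7739

Conditional on each manufacturer, P(X < 9.0): 1: 0.864665; 2: 0.782471; 3: 0.524272; 4: 1.
By total probability, P(X < 9.0) = 0.22·0.864665 + 0.29·0.782471 + 0.28·0.524272 + 0.21·1 = 0.773939.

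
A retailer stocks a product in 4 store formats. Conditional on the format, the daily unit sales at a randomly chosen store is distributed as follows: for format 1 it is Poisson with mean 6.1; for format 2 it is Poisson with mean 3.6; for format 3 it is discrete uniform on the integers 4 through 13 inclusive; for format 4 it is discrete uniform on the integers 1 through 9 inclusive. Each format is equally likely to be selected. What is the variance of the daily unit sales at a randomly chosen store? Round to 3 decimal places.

9.369

Per component, 1: μ=6.1, E[X²]=43.31; 2: μ=3.6, E[X²]=16.56; 3: μ=8.5, E[X²]=80.5; 4: μ=5, E[X²]=31.6667.
E[X] = 0.25·6.1 + 0.25·3.6 + 0.25·8.5 + 0.25·5 = 5.8.
E[X²] = 0.25·43.31 + 0.25·16.56 + 0.25·80.5 + 0.25·31.6667 = 43.0092.
Var(X) = E[X²] − (E[X])² = 43.0092 − 33.64 = 9.36917.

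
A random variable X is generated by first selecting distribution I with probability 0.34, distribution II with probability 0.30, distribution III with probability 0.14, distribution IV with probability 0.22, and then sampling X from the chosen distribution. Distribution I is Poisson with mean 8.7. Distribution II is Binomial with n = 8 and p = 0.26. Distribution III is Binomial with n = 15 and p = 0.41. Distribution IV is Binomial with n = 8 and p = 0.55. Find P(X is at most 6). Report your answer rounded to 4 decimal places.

0.6670

Conditional on each component, P(X ≤ 6): I: 0.235488; II: 0.999504; III: 0.578595; IV: 0.936819.
By total probability, P(X ≤ 6) = 0.34·0.235488 + 0.3·0.999504 + 0.14·0.578595 + 0.22·0.936819 = 0.66702.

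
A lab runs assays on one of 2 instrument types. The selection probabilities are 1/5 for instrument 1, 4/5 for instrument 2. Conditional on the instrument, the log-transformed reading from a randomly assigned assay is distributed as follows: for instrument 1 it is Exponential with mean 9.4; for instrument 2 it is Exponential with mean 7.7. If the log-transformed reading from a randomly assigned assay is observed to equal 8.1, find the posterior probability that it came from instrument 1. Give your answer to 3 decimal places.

0.199

Likelihoods f(8.1 | ·): 1: 0.0449407; 2: 0.045358.
Posterior ∝ prior × likelihood. Numerator for 1: 0.2·0.0449407 = 0.00898814.
Normalizing constant: 0.2·0.0449407 + 0.8·0.045358 = 0.0452745.
P(1 | observation) = 0.00898814 / 0.0452745 = 0.198525.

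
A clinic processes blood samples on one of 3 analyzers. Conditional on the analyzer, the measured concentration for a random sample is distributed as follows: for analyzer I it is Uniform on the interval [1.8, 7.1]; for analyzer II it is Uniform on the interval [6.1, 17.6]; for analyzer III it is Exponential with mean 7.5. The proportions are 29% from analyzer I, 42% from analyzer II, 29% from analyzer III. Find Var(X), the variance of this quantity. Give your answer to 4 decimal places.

Per component, I: μ=4.45, E[X²]=22.1433; II: μ=11.85, E[X²]=151.443; III: μ=7.5, E[X²]=112.5.
E[X] = 0.29·4.45 + 0.42·11.85 + 0.29·7.5 = 8.4425.
E[X²] = 0.29·22.1433 + 0.42·151.443 + 0.29·112.5 = 102.653.
Var(X) = E[X²] − (E[X])² = 102.653 − 71.2758 = 31.377.

31.3770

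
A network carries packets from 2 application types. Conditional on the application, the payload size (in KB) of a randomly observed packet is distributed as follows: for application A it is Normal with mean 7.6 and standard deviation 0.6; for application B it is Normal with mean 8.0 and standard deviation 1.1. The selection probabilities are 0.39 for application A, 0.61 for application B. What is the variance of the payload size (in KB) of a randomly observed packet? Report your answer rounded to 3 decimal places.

Per component, A: μ=7.6, E[X²]=58.12; B: μ=8, E[X²]=65.21.
E[X] = 0.39·7.6 + 0.61·8 = 7.844.
E[X²] = 0.39·58.12 + 0.61·65.21 = 62.4449.
Var(X) = E[X²] − (E[X])² = 62.4449 − 61.5283 = 0.916564.

0.917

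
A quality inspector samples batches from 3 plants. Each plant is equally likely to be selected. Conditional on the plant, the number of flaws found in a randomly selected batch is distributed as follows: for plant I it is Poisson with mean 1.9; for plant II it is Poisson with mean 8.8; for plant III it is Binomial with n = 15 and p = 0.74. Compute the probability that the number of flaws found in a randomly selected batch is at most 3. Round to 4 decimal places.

0.2997

Conditional on each plant, P(X ≤ 3): I: 0.874702; II: 0.0244336; III: 1.90948e-05.
By total probability, P(X ≤ 3) = 0.333333·0.874702 + 0.333333·0.0244336 + 0.333333·1.90948e-05 = 0.299718.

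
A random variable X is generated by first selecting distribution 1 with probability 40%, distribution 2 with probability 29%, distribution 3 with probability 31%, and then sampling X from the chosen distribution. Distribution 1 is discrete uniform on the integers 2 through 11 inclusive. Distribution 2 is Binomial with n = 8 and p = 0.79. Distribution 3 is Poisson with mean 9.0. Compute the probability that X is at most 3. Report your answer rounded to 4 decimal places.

Conditional on each component, P(X ≤ 3): 1: 0.2; 2: 0.0128926; 3: 0.0212265.
By total probability, P(X ≤ 3) = 0.4·0.2 + 0.29·0.0128926 + 0.31·0.0212265 = 0.0903191.

0.0903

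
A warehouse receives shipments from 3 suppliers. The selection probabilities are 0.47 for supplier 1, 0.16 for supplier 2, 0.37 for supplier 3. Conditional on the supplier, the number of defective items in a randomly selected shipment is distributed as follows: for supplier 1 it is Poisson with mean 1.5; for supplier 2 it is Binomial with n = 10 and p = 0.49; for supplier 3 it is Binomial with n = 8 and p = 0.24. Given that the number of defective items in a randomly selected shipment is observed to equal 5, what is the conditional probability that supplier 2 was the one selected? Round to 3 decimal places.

Likelihoods P(X=5 | ·): 1: 0.01412; 2: 0.245602; 3: 0.0195742.
Posterior ∝ prior × likelihood. Numerator for 2: 0.16·0.245602 = 0.0392963.
Normalizing constant: 0.47·0.01412 + 0.16·0.245602 + 0.37·0.0195742 = 0.0531752.
P(2 | observation) = 0.0392963 / 0.0531752 = 0.738998.

0.739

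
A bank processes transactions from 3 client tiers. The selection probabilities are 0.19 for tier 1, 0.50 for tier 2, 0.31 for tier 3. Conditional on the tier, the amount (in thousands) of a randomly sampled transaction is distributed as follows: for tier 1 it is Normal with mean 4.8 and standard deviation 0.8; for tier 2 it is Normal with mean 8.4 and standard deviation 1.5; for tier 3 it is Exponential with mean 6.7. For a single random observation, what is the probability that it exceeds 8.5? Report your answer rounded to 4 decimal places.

0.3239

Conditional on each tier, P(X > 8.5): 1: 1.87299e-06; 2: 0.473424; 3: 0.281209.
By total probability, P(X > 8.5) = 0.19·1.87299e-06 + 0.5·0.473424 + 0.31·0.281209 = 0.323887.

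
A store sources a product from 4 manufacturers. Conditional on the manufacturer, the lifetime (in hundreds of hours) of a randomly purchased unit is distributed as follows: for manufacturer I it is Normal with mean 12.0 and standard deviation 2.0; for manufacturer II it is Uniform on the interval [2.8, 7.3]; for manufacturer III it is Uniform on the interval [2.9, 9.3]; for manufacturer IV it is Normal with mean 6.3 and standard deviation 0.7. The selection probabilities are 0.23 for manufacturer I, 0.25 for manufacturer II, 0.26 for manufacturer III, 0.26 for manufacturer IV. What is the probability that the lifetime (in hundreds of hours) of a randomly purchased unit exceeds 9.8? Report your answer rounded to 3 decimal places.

0.199

Conditional on each manufacturer, P(X > 9.8): I: 0.864334; II: 0; III: 0; IV: 2.86652e-07.
By total probability, P(X > 9.8) = 0.23·0.864334 + 0.25·0 + 0.26·0 + 0.26·2.86652e-07 = 0.198797.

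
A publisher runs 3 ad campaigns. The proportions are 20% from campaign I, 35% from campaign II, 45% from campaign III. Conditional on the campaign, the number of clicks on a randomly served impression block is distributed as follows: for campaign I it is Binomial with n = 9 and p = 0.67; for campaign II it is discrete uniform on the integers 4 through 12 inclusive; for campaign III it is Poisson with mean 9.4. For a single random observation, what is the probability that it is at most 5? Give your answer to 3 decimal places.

0.188

Conditional on each campaign, P(X ≤ 5): I: 0.34152; II: 0.222222; III: 0.0934707.
By total probability, P(X ≤ 5) = 0.2·0.34152 + 0.35·0.222222 + 0.45·0.0934707 = 0.188144.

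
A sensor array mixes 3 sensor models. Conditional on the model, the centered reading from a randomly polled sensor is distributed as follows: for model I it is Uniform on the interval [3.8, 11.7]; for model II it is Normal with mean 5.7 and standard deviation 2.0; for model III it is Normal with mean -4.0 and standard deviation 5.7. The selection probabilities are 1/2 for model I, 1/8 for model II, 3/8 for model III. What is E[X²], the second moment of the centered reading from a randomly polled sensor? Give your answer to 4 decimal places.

55.3767

For each component E[X²] = Var + (mean)², giving I: 65.2633; II: 36.49; III: 48.49.
Overall E[X²] = 0.5·65.2633 + 0.125·36.49 + 0.375·48.49 = 55.3767.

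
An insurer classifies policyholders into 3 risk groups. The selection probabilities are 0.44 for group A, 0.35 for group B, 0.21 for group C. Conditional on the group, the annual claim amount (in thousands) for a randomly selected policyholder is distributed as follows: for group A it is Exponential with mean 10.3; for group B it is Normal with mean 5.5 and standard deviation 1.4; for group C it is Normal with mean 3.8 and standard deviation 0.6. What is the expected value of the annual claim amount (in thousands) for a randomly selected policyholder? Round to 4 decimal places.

Component means — A: 10.3; B: 5.5; C: 3.8.
E[X] = 0.44·10.3 + 0.35·5.5 + 0.21·3.8 = 7.255.

7.2550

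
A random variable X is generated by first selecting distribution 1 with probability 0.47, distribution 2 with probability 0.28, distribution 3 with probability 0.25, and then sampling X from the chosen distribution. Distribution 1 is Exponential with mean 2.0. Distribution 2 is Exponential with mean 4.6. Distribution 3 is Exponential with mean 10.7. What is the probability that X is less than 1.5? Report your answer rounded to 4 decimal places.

0.3586

Conditional on each component, P(X < 1.5): 1: 0.527633; 2: 0.278258; 3: 0.130804.
By total probability, P(X < 1.5) = 0.47·0.527633 + 0.28·0.278258 + 0.25·0.130804 = 0.358601.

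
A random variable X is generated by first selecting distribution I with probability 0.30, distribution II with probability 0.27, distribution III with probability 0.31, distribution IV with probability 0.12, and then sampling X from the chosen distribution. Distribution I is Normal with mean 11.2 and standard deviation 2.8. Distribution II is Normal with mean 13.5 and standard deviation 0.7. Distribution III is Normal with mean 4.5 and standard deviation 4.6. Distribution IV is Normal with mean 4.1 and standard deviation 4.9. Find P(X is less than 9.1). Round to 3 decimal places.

0.430

Conditional on each component, P(X < 9.1): I: 0.226627; II: 1.63175e-10; III: 0.841345; IV: 0.846233.
By total probability, P(X < 9.1) = 0.3·0.226627 + 0.27·1.63175e-10 + 0.31·0.841345 + 0.12·0.846233 = 0.430353.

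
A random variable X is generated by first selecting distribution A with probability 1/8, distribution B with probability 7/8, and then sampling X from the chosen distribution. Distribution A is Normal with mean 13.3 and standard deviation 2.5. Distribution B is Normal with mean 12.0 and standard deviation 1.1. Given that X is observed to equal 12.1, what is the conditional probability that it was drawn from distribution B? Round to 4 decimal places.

0.9467

Likelihoods f(12.1 | ·): A: 0.142213; B: 0.361179.
Posterior ∝ prior × likelihood. Numerator for B: 0.875·0.361179 = 0.316032.
Normalizing constant: 0.125·0.142213 + 0.875·0.361179 = 0.333808.
P(B | observation) = 0.316032 / 0.333808 = 0.946746.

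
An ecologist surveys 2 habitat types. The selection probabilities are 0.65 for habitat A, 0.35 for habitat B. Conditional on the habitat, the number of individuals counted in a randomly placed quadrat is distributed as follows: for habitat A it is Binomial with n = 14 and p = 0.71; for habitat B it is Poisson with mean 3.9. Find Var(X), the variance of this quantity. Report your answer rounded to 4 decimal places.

Per component, A: μ=9.94, E[X²]=101.686; B: μ=3.9, E[X²]=19.11.
E[X] = 0.65·9.94 + 0.35·3.9 = 7.826.
E[X²] = 0.65·101.686 + 0.35·19.11 = 72.7845.
Var(X) = E[X²] − (E[X])² = 72.7845 − 61.2463 = 11.5383.

11.5383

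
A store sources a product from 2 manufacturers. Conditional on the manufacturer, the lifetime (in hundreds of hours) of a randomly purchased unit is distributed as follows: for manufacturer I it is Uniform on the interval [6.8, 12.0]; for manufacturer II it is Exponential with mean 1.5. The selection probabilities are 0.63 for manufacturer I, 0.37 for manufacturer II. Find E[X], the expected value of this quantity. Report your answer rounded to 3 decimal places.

6.477

Component means — I: 9.4; II: 1.5.
E[X] = 0.63·9.4 + 0.37·1.5 = 6.477.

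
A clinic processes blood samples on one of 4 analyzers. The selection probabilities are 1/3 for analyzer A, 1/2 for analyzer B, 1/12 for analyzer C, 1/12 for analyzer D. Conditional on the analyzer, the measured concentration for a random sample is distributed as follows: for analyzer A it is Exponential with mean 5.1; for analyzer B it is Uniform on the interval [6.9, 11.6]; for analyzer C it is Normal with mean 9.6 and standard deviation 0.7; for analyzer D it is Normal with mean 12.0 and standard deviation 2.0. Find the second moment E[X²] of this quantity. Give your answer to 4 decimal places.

For each component E[X²] = Var + (mean)², giving A: 52.02; B: 87.4033; C: 92.65; D: 148.
Overall E[X²] = 0.333333·52.02 + 0.5·87.4033 + 0.0833333·92.65 + 0.0833333·148 = 81.0958.

81.0958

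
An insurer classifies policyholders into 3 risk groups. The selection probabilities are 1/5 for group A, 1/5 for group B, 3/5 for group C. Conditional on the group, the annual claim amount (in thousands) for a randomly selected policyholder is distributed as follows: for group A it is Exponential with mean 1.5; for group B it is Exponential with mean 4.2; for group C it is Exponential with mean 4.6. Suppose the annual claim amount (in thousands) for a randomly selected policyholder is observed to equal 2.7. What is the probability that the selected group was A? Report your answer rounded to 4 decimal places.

Likelihoods f(2.7 | ·): A: 0.110199; B: 0.125188; C: 0.120873.
Posterior ∝ prior × likelihood. Numerator for A: 0.2·0.110199 = 0.0220399.
Normalizing constant: 0.2·0.110199 + 0.2·0.125188 + 0.6·0.120873 = 0.119601.
P(A | observation) = 0.0220399 / 0.119601 = 0.184278.

0.1843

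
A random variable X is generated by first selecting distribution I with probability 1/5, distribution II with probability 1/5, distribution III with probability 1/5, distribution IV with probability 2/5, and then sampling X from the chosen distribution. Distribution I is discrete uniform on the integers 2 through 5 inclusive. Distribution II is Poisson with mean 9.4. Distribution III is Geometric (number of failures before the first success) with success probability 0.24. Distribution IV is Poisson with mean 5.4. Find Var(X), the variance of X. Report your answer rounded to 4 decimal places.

Per component, I: μ=3.5, E[X²]=13.5; II: μ=9.4, E[X²]=97.76; III: μ=3.16667, E[X²]=23.2222; IV: μ=5.4, E[X²]=34.56.
E[X] = 0.2·3.5 + 0.2·9.4 + 0.2·3.16667 + 0.4·5.4 = 5.37333.
E[X²] = 0.2·13.5 + 0.2·97.76 + 0.2·23.2222 + 0.4·34.56 = 40.7204.
Var(X) = E[X²] − (E[X])² = 40.7204 − 28.8727 = 11.8477.

11.8477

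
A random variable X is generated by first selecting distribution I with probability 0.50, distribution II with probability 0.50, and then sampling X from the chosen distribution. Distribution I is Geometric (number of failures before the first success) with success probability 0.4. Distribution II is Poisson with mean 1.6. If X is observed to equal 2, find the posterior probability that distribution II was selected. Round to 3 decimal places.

Likelihoods P(X=2 | ·): I: 0.144; II: 0.258428.
Posterior ∝ prior × likelihood. Numerator for II: 0.5·0.258428 = 0.129214.
Normalizing constant: 0.5·0.144 + 0.5·0.258428 = 0.201214.
P(II | observation) = 0.129214 / 0.201214 = 0.642172.

0.642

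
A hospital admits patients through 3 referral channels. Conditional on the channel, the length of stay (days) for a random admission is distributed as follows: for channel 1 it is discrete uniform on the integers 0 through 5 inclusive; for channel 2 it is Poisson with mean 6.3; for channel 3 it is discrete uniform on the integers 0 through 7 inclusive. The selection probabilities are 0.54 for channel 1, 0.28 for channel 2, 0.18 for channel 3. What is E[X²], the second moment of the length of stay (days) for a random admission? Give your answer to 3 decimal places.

For each component E[X²] = Var + (mean)², giving 1: 9.16667; 2: 45.99; 3: 17.5.
Overall E[X²] = 0.54·9.16667 + 0.28·45.99 + 0.18·17.5 = 20.9772.

20.977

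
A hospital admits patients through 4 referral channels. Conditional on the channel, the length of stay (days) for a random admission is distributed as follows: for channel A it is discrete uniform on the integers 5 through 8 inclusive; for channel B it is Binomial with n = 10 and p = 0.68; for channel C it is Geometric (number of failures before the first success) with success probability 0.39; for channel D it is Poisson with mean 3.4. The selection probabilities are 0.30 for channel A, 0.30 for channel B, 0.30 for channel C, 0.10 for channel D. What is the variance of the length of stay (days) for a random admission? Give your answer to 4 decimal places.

7.9753

Per component, A: μ=6.5, E[X²]=43.5; B: μ=6.8, E[X²]=48.416; C: μ=1.5641, E[X²]=6.45694; D: μ=3.4, E[X²]=14.96.
E[X] = 0.3·6.5 + 0.3·6.8 + 0.3·1.5641 + 0.1·3.4 = 4.79923.
E[X²] = 0.3·43.5 + 0.3·48.416 + 0.3·6.45694 + 0.1·14.96 = 31.0079.
Var(X) = E[X²] − (E[X])² = 31.0079 − 23.0326 = 7.97526.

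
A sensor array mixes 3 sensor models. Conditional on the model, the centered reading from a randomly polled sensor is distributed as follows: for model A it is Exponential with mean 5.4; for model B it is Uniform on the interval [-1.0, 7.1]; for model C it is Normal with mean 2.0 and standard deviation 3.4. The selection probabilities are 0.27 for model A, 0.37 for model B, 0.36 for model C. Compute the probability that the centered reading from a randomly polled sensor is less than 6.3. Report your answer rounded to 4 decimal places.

Conditional on each model, P(X < 6.3): A: 0.688597; B: 0.901235; C: 0.897012.
By total probability, P(X < 6.3) = 0.27·0.688597 + 0.37·0.901235 + 0.36·0.897012 = 0.842302.

0.8423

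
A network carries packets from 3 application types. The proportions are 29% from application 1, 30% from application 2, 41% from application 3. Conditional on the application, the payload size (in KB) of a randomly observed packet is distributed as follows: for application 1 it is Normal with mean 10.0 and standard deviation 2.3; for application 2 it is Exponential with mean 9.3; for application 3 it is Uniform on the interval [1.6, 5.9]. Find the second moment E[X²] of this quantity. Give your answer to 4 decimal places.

For each component E[X²] = Var + (mean)², giving 1: 105.29; 2: 172.98; 3: 15.6033.
Overall E[X²] = 0.29·105.29 + 0.3·172.98 + 0.41·15.6033 = 88.8255.

88.8255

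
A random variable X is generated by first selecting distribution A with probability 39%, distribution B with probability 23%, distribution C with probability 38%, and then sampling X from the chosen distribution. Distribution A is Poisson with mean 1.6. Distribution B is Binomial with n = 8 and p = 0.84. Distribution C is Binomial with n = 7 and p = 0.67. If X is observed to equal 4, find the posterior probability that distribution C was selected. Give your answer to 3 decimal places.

Likelihoods P(X=4 | ·): A: 0.0551312; B: 0.0228399; C: 0.25346.
Posterior ∝ prior × likelihood. Numerator for C: 0.38·0.25346 = 0.0963147.
Normalizing constant: 0.39·0.0551312 + 0.23·0.0228399 + 0.38·0.25346 = 0.123069.
P(C | observation) = 0.0963147 / 0.123069 = 0.782607.

0.783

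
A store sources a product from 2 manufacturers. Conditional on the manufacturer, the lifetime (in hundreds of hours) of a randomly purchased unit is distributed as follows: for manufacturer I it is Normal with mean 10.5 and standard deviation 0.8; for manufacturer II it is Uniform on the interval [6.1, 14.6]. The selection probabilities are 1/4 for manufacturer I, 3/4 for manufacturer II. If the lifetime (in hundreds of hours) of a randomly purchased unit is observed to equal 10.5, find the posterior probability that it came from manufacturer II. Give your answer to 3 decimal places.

0.414

Likelihoods f(10.5 | ·): I: 0.498678; II: 0.117647.
Posterior ∝ prior × likelihood. Numerator for II: 0.75·0.117647 = 0.0882353.
Normalizing constant: 0.25·0.498678 + 0.75·0.117647 = 0.212905.
P(II | observation) = 0.0882353 / 0.212905 = 0.414436.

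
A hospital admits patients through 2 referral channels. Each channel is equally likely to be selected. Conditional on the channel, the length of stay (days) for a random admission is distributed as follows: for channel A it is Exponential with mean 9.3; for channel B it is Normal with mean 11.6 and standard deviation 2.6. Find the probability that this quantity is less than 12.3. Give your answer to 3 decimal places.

Conditional on each channel, P(X < 12.3): A: 0.733553; B: 0.606124.
By total probability, P(X < 12.3) = 0.5·0.733553 + 0.5·0.606124 = 0.669839.

0.670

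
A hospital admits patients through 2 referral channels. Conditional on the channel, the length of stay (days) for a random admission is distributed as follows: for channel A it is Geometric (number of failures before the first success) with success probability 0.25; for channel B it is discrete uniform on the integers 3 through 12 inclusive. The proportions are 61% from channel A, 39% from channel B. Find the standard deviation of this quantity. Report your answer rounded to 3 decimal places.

Per component, A: μ=3, E[X²]=21; B: μ=7.5, E[X²]=64.5.
E[X] = 0.61·3 + 0.39·7.5 = 4.755.
E[X²] = 0.61·21 + 0.39·64.5 = 37.965.
Var(X) = E[X²] − (E[X])² = 37.965 − 22.61 = 15.355.
SD(X) = √15.355 = 3.91854.

3.919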